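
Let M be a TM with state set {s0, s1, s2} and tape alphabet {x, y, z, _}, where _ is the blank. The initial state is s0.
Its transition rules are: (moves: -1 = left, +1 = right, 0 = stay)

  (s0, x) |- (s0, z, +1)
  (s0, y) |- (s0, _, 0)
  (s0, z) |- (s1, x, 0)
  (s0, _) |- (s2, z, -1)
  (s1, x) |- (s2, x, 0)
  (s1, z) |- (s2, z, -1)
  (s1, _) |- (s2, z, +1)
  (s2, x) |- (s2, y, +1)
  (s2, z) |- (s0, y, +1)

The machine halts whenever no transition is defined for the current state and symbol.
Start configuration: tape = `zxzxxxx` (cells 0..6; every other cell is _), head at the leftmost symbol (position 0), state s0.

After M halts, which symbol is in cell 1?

s0 | [z]xzxxxx__   read z → write x, move 0, go to s1
s1 | [x]xzxxxx__   read x → write x, move 0, go to s2
s2 | [x]xzxxxx__   read x → write y, move +1, go to s2
s2 | y[x]zxxxx__   read x → write y, move +1, go to s2
s2 | yy[z]xxxx__   read z → write y, move +1, go to s0
s0 | yyy[x]xxx__   read x → write z, move +1, go to s0
s0 | yyyz[x]xx__   read x → write z, move +1, go to s0
s0 | yyyzz[x]x__   read x → write z, move +1, go to s0
s0 | yyyzzz[x]__   read x → write z, move +1, go to s0
s0 | yyyzzzz[_]_   read _ → write z, move -1, go to s2
s2 | yyyzzz[z]z_   read z → write y, move +1, go to s0
s0 | yyyzzzy[z]_   read z → write x, move 0, go to s1
s1 | yyyzzzy[x]_   read x → write x, move 0, go to s2
s2 | yyyzzzy[x]_   read x → write y, move +1, go to s2
s2 | yyyzzzyy[_]
Cell 1 holds y when M halts.

y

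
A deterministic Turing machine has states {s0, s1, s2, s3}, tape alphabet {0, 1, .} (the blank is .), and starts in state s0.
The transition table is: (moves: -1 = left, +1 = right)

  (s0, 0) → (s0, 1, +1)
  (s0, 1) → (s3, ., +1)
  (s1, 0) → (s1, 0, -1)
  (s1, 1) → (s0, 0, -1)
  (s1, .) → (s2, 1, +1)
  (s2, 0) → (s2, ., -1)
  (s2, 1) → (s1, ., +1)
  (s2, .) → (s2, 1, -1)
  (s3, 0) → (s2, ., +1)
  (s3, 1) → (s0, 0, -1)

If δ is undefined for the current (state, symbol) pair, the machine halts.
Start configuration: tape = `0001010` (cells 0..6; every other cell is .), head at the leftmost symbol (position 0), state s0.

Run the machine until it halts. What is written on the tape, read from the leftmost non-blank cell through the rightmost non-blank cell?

111....0

s0 | [0]001010.   read 0 → write 1, move +1, go to s0
s0 | 1[0]01010.   read 0 → write 1, move +1, go to s0
s0 | 11[0]1010.   read 0 → write 1, move +1, go to s0
s0 | 111[1]010.   read 1 → write ., move +1, go to s3
s3 | 111.[0]10.   read 0 → write ., move +1, go to s2
s2 | 111..[1]0.   read 1 → write ., move +1, go to s1
s1 | 111...[0].   read 0 → write 0, move -1, go to s1
s1 | 111..[.]0.   read . → write 1, move +1, go to s2
s2 | 111..1[0].   read 0 → write ., move -1, go to s2
s2 | 111..[1]..   read 1 → write ., move +1, go to s1
s1 | 111...[.].   read . → write 1, move +1, go to s2
s2 | 111...1[.]   read . → write 1, move -1, go to s2
s2 | 111...[1]1   read 1 → write ., move +1, go to s1
s1 | 111....[1]   read 1 → write 0, move -1, go to s0
s0 | 111...[.]0
The non-blank tape span at halt is 111....0.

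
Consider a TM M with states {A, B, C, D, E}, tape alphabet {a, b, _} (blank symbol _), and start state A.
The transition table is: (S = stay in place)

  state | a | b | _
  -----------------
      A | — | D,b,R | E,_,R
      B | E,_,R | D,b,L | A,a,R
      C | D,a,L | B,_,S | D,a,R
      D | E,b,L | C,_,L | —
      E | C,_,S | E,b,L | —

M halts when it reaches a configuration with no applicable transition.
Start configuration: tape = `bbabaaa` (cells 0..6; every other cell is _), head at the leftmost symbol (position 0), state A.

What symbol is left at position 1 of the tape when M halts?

_

A | [b]babaaa   read b → write b, move R, go to D
D | b[b]abaaa   read b → write _, move L, go to C
C | [b]_abaaa   read b → write _, move S, go to B
B | [_]_abaaa   read _ → write a, move R, go to A
A | a[_]abaaa   read _ → write _, move R, go to E
E | a_[a]baaa   read a → write _, move S, go to C
C | a_[_]baaa   read _ → write a, move R, go to D
D | a_a[b]aaa   read b → write _, move L, go to C
C | a_[a]_aaa   read a → write a, move L, go to D
D | a[_]a_aaa
Cell 1 holds _ when M halts.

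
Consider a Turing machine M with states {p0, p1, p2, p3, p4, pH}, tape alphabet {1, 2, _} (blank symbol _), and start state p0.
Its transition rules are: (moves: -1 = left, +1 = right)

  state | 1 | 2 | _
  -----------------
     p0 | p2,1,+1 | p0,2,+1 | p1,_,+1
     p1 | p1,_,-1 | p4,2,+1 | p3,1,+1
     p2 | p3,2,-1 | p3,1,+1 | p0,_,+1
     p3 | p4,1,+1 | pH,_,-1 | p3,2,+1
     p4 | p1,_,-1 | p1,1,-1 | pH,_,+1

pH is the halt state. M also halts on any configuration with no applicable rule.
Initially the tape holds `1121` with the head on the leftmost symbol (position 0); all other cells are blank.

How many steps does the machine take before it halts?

state=p0 head=0 tape=_[1]121   (p0,1)→(p2,1,+1)
state=p2 head=1 tape=_1[1]21   (p2,1)→(p3,2,-1)
state=p3 head=0 tape=_[1]221   (p3,1)→(p4,1,+1)
state=p4 head=1 tape=_1[2]21   (p4,2)→(p1,1,-1)
state=p1 head=0 tape=_[1]121   (p1,1)→(p1,_,-1)
state=p1 head=-1 tape=[_]_121   (p1,_)→(p3,1,+1)
state=p3 head=0 tape=1[_]121   (p3,_)→(p3,2,+1)
state=p3 head=1 tape=12[1]21   (p3,1)→(p4,1,+1)
state=p4 head=2 tape=121[2]1   (p4,2)→(p1,1,-1)
state=p1 head=1 tape=12[1]11   (p1,1)→(p1,_,-1)
state=p1 head=0 tape=1[2]_11   (p1,2)→(p4,2,+1)
state=p4 head=1 tape=12[_]11   (p4,_)→(pH,_,+1)
state=pH head=2 tape=12_[1]1
M halts after 12 transitions.

12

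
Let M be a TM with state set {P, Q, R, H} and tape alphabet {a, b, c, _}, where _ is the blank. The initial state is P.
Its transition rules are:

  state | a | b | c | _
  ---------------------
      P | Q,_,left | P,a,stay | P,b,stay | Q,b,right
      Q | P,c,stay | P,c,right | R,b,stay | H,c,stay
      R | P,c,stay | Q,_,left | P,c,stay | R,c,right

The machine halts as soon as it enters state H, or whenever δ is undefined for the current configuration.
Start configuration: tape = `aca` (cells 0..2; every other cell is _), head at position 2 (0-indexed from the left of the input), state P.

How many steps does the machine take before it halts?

state=P head=2 tape=_ac[a]   (P,a)→(Q,_,left)
state=Q head=1 tape=_a[c]_   (Q,c)→(R,b,stay)
state=R head=1 tape=_a[b]_   (R,b)→(Q,_,left)
state=Q head=0 tape=_[a]__   (Q,a)→(P,c,stay)
state=P head=0 tape=_[c]__   (P,c)→(P,b,stay)
state=P head=0 tape=_[b]__   (P,b)→(P,a,stay)
state=P head=0 tape=_[a]__   (P,a)→(Q,_,left)
state=Q head=-1 tape=[_]___   (Q,_)→(H,c,stay)
state=H head=-1 tape=[c]___
M halts after 8 transitions.

8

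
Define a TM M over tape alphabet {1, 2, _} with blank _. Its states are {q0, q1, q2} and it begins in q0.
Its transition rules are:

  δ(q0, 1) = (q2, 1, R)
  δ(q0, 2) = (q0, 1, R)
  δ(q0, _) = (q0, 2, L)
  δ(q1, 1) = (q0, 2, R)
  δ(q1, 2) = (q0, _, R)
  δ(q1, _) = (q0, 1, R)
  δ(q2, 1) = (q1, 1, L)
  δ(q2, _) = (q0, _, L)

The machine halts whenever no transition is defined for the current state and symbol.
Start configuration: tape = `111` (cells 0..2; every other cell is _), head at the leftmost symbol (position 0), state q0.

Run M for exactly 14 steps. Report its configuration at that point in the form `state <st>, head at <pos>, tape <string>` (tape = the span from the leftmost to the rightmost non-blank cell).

state q0, head at 2, tape 221

q0 | [1]11_   read 1 → write 1, move R, go to q2
q2 | 1[1]1_   read 1 → write 1, move L, go to q1
q1 | [1]11_   read 1 → write 2, move R, go to q0
q0 | 2[1]1_   read 1 → write 1, move R, go to q2
q2 | 21[1]_   read 1 → write 1, move L, go to q1
q1 | 2[1]1_   read 1 → write 2, move R, go to q0
q0 | 22[1]_   read 1 → write 1, move R, go to q2
q2 | 221[_]   read _ → write _, move L, go to q0
q0 | 22[1]_   read 1 → write 1, move R, go to q2
q2 | 221[_]   read _ → write _, move L, go to q0
q0 | 22[1]_   read 1 → write 1, move R, go to q2
q2 | 221[_]   read _ → write _, move L, go to q0
q0 | 22[1]_   read 1 → write 1, move R, go to q2
q2 | 221[_]   read _ → write _, move L, go to q0
q0 | 22[1]_
After 14 steps: state q0, head at 2, tape 221.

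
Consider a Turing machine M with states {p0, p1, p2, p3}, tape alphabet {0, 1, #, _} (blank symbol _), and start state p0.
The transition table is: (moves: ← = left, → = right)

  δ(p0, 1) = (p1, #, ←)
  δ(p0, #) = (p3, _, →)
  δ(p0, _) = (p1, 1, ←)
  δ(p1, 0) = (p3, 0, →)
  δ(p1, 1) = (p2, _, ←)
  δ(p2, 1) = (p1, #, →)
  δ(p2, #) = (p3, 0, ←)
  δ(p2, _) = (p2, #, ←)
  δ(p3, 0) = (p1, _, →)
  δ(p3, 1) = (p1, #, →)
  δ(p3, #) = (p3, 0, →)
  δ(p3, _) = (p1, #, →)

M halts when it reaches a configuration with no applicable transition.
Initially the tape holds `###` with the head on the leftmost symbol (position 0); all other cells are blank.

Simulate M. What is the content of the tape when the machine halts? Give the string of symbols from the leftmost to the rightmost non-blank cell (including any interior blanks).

00#

p0 | [#]##__   read # → write _, move →, go to p3
p3 | _[#]#__   read # → write 0, move →, go to p3
p3 | _0[#]__   read # → write 0, move →, go to p3
p3 | _00[_]_   read _ → write #, move →, go to p1
p1 | _00#[_]
The non-blank tape span at halt is 00#.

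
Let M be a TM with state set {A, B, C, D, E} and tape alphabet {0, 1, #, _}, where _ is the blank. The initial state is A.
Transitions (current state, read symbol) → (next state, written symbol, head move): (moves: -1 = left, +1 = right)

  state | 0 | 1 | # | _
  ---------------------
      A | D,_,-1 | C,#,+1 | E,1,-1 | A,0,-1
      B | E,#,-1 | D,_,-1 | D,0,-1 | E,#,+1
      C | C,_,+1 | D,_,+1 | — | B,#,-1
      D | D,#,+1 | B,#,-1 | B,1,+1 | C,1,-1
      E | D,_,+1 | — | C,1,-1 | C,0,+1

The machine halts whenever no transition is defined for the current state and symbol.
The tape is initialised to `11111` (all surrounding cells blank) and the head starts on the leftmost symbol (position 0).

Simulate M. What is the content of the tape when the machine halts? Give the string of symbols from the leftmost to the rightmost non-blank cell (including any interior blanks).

A | [1]1111   read 1 → write #, move +1, go to C
C | #[1]111   read 1 → write _, move +1, go to D
D | #_[1]11   read 1 → write #, move -1, go to B
B | #[_]#11   read _ → write #, move +1, go to E
E | ##[#]11   read # → write 1, move -1, go to C
C | #[#]111
The non-blank tape span at halt is ##111.

##111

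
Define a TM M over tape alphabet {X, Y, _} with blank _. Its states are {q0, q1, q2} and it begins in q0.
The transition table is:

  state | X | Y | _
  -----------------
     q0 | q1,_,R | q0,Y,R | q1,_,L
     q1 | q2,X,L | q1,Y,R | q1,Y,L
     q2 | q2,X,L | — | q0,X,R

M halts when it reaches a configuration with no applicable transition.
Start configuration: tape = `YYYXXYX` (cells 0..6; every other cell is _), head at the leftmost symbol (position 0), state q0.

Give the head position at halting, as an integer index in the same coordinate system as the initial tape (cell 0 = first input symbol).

q0 | [Y]YYXXYX   read Y → write Y, move R, go to q0
q0 | Y[Y]YXXYX   read Y → write Y, move R, go to q0
q0 | YY[Y]XXYX   read Y → write Y, move R, go to q0
q0 | YYY[X]XYX   read X → write _, move R, go to q1
q1 | YYY_[X]YX   read X → write X, move L, go to q2
q2 | YYY[_]XYX   read _ → write X, move R, go to q0
q0 | YYYX[X]YX   read X → write _, move R, go to q1
q1 | YYYX_[Y]X   read Y → write Y, move R, go to q1
q1 | YYYX_Y[X]   read X → write X, move L, go to q2
q2 | YYYX_[Y]X
At halt the head is at cell 5.

5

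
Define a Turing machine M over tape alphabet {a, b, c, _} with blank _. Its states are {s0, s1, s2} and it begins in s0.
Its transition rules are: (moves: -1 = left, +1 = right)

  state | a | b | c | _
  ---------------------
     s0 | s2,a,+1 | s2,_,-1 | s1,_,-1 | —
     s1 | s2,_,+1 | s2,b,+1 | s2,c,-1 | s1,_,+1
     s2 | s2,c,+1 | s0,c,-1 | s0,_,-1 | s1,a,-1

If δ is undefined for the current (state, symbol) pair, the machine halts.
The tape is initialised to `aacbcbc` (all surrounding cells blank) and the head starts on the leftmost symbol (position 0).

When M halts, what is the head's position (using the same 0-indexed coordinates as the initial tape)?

s0 | [a]acbcbc   read a → write a, move +1, go to s2
s2 | a[a]cbcbc   read a → write c, move +1, go to s2
s2 | ac[c]bcbc   read c → write _, move -1, go to s0
s0 | a[c]_bcbc   read c → write _, move -1, go to s1
s1 | [a]__bcbc   read a → write _, move +1, go to s2
s2 | _[_]_bcbc   read _ → write a, move -1, go to s1
s1 | [_]a_bcbc   read _ → write _, move +1, go to s1
s1 | _[a]_bcbc   read a → write _, move +1, go to s2
s2 | __[_]bcbc   read _ → write a, move -1, go to s1
s1 | _[_]abcbc   read _ → write _, move +1, go to s1
s1 | __[a]bcbc   read a → write _, move +1, go to s2
s2 | ___[b]cbc   read b → write c, move -1, go to s0
s0 | __[_]ccbc
At halt the head is at cell 2.

2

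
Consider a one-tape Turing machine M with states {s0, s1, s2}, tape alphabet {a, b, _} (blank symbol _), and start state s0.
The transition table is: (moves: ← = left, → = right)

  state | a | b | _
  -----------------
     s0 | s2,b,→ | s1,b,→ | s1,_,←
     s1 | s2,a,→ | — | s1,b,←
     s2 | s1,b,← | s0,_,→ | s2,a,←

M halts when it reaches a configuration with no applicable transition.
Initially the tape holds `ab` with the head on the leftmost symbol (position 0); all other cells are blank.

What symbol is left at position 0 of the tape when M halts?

b

state=s0 head=0 tape=[a]b_   (s0,a)→(s2,b,→)
state=s2 head=1 tape=b[b]_   (s2,b)→(s0,_,→)
state=s0 head=2 tape=b_[_]   (s0,_)→(s1,_,←)
state=s1 head=1 tape=b[_]_   (s1,_)→(s1,b,←)
state=s1 head=0 tape=[b]b_
Cell 0 holds b when M halts.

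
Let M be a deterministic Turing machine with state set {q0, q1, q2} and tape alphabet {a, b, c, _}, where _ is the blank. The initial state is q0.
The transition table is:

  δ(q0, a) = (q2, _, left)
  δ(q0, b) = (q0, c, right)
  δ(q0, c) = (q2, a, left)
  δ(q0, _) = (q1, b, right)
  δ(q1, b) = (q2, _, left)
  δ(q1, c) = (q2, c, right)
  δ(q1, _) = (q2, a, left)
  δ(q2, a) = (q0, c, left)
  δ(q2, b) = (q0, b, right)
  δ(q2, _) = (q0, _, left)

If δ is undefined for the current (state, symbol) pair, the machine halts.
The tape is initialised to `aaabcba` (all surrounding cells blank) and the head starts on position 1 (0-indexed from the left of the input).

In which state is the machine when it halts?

q1

q0 | _a[a]abcba   read a → write _, move left, go to q2
q2 | _[a]_abcba   read a → write c, move left, go to q0
q0 | [_]c_abcba   read _ → write b, move right, go to q1
q1 | b[c]_abcba   read c → write c, move right, go to q2
q2 | bc[_]abcba   read _ → write _, move left, go to q0
q0 | b[c]_abcba   read c → write a, move left, go to q2
q2 | [b]a_abcba   read b → write b, move right, go to q0
q0 | b[a]_abcba   read a → write _, move left, go to q2
q2 | [b]__abcba   read b → write b, move right, go to q0
q0 | b[_]_abcba   read _ → write b, move right, go to q1
q1 | bb[_]abcba   read _ → write a, move left, go to q2
q2 | b[b]aabcba   read b → write b, move right, go to q0
q0 | bb[a]abcba   read a → write _, move left, go to q2
q2 | b[b]_abcba   read b → write b, move right, go to q0
q0 | bb[_]abcba   read _ → write b, move right, go to q1
q1 | bbb[a]bcba
No transition is defined for (q1, a); M halts in state q1.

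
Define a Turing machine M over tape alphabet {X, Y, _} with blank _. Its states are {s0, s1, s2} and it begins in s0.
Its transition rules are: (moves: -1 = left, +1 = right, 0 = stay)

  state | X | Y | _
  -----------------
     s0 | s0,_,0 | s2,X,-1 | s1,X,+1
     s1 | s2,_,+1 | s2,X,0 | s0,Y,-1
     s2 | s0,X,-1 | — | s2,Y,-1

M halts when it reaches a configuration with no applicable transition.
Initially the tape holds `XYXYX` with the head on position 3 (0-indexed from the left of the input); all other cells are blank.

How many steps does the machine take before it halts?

24

s0 | _XYX[Y]X_   read Y → write X, move -1, go to s2
s2 | _XY[X]XX_   read X → write X, move -1, go to s0
s0 | _X[Y]XXX_   read Y → write X, move -1, go to s2
s2 | _[X]XXXX_   read X → write X, move -1, go to s0
s0 | [_]XXXXX_   read _ → write X, move +1, go to s1
s1 | X[X]XXXX_   read X → write _, move +1, go to s2
s2 | X_[X]XXX_   read X → write X, move -1, go to s0
s0 | X[_]XXXX_   read _ → write X, move +1, go to s1
s1 | XX[X]XXX_   read X → write _, move +1, go to s2
s2 | XX_[X]XX_   read X → write X, move -1, go to s0
s0 | XX[_]XXX_   read _ → write X, move +1, go to s1
s1 | XXX[X]XX_   read X → write _, move +1, go to s2
s2 | XXX_[X]X_   read X → write X, move -1, go to s0
s0 | XXX[_]XX_   read _ → write X, move +1, go to s1
s1 | XXXX[X]X_   read X → write _, move +1, go to s2
s2 | XXXX_[X]_   read X → write X, move -1, go to s0
s0 | XXXX[_]X_   read _ → write X, move +1, go to s1
s1 | XXXXX[X]_   read X → write _, move +1, go to s2
s2 | XXXXX_[_]   read _ → write Y, move -1, go to s2
s2 | XXXXX[_]Y   read _ → write Y, move -1, go to s2
s2 | XXXX[X]YY   read X → write X, move -1, go to s0
s0 | XXX[X]XYY   read X → write _, move 0, go to s0
s0 | XXX[_]XYY   read _ → write X, move +1, go to s1
s1 | XXXX[X]YY   read X → write _, move +1, go to s2
s2 | XXXX_[Y]Y
M halts after 24 transitions.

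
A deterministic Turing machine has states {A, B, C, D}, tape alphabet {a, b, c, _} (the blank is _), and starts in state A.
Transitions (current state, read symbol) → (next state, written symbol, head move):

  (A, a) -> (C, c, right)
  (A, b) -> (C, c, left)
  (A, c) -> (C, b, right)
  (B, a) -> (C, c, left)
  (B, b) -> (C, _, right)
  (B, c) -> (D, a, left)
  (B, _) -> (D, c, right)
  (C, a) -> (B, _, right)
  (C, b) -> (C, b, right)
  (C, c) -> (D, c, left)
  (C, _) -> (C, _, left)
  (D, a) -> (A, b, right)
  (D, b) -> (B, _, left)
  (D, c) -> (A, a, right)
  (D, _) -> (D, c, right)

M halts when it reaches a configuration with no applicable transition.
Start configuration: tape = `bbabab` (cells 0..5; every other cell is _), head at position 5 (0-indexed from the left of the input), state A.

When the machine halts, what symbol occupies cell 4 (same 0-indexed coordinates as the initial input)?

state=A head=5 tape=bbaba[b]_   (A,b)→(C,c,left)
state=C head=4 tape=bbab[a]c_   (C,a)→(B,_,right)
state=B head=5 tape=bbab_[c]_   (B,c)→(D,a,left)
state=D head=4 tape=bbab[_]a_   (D,_)→(D,c,right)
state=D head=5 tape=bbabc[a]_   (D,a)→(A,b,right)
state=A head=6 tape=bbabcb[_]
Cell 4 holds c when M halts.

c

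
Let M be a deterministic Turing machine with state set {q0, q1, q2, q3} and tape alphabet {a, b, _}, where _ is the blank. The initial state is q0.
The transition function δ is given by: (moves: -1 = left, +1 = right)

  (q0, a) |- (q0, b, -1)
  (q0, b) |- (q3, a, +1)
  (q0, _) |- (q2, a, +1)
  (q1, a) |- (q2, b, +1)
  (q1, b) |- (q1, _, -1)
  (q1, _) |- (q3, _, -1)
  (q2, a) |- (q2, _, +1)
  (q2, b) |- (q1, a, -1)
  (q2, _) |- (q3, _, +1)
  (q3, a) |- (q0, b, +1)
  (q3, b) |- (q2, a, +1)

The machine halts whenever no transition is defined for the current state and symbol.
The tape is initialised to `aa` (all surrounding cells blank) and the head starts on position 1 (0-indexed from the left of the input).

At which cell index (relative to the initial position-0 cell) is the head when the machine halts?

state=q0 head=1 tape=_a[a]___   (q0,a)→(q0,b,-1)
state=q0 head=0 tape=_[a]b___   (q0,a)→(q0,b,-1)
state=q0 head=-1 tape=[_]bb___   (q0,_)→(q2,a,+1)
state=q2 head=0 tape=a[b]b___   (q2,b)→(q1,a,-1)
state=q1 head=-1 tape=[a]ab___   (q1,a)→(q2,b,+1)
state=q2 head=0 tape=b[a]b___   (q2,a)→(q2,_,+1)
state=q2 head=1 tape=b_[b]___   (q2,b)→(q1,a,-1)
state=q1 head=0 tape=b[_]a___   (q1,_)→(q3,_,-1)
state=q3 head=-1 tape=[b]_a___   (q3,b)→(q2,a,+1)
state=q2 head=0 tape=a[_]a___   (q2,_)→(q3,_,+1)
state=q3 head=1 tape=a_[a]___   (q3,a)→(q0,b,+1)
state=q0 head=2 tape=a_b[_]__   (q0,_)→(q2,a,+1)
state=q2 head=3 tape=a_ba[_]_   (q2,_)→(q3,_,+1)
state=q3 head=4 tape=a_ba_[_]
At halt the head is at cell 4.

4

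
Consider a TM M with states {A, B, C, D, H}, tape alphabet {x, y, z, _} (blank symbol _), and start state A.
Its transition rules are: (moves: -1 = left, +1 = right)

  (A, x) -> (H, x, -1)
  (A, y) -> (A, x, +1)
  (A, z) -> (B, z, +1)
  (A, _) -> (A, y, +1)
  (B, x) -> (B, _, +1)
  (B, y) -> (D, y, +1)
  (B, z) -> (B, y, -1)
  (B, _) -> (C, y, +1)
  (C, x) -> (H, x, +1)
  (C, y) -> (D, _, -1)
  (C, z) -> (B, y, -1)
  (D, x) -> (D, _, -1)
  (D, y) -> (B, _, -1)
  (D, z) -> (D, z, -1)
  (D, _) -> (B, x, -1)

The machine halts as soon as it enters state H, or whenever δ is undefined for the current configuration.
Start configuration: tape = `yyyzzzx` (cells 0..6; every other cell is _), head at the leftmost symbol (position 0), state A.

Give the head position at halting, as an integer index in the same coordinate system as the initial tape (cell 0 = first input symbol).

3

A | [y]yyzzzx   read y → write x, move +1, go to A
A | x[y]yzzzx   read y → write x, move +1, go to A
A | xx[y]zzzx   read y → write x, move +1, go to A
A | xxx[z]zzx   read z → write z, move +1, go to B
B | xxxz[z]zx   read z → write y, move -1, go to B
B | xxx[z]yzx   read z → write y, move -1, go to B
B | xx[x]yyzx   read x → write _, move +1, go to B
B | xx_[y]yzx   read y → write y, move +1, go to D
D | xx_y[y]zx   read y → write _, move -1, go to B
B | xx_[y]_zx   read y → write y, move +1, go to D
D | xx_y[_]zx   read _ → write x, move -1, go to B
B | xx_[y]xzx   read y → write y, move +1, go to D
D | xx_y[x]zx   read x → write _, move -1, go to D
D | xx_[y]_zx   read y → write _, move -1, go to B
B | xx[_]__zx   read _ → write y, move +1, go to C
C | xxy[_]_zx
At halt the head is at cell 3.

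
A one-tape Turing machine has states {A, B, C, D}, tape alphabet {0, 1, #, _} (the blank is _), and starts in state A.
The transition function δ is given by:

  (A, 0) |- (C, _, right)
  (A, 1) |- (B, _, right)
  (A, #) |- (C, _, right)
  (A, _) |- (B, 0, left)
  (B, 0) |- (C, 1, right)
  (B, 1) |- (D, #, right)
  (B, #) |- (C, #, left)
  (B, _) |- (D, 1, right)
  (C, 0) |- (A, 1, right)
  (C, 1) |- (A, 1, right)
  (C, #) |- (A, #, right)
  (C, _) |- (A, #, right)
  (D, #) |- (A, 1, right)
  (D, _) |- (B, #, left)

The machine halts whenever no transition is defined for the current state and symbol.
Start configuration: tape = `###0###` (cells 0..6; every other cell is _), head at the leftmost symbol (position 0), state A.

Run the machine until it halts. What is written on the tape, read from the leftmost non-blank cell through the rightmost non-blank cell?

A | [#]##0###___   read # → write _, move right, go to C
C | _[#]#0###___   read # → write #, move right, go to A
A | _#[#]0###___   read # → write _, move right, go to C
C | _#_[0]###___   read 0 → write 1, move right, go to A
A | _#_1[#]##___   read # → write _, move right, go to C
C | _#_1_[#]#___   read # → write #, move right, go to A
A | _#_1_#[#]___   read # → write _, move right, go to C
C | _#_1_#_[_]__   read _ → write #, move right, go to A
A | _#_1_#_#[_]_   read _ → write 0, move left, go to B
B | _#_1_#_[#]0_   read # → write #, move left, go to C
C | _#_1_#[_]#0_   read _ → write #, move right, go to A
A | _#_1_##[#]0_   read # → write _, move right, go to C
C | _#_1_##_[0]_   read 0 → write 1, move right, go to A
A | _#_1_##_1[_]   read _ → write 0, move left, go to B
B | _#_1_##_[1]0   read 1 → write #, move right, go to D
D | _#_1_##_#[0]
The non-blank tape span at halt is #_1_##_#0.

#_1_##_#0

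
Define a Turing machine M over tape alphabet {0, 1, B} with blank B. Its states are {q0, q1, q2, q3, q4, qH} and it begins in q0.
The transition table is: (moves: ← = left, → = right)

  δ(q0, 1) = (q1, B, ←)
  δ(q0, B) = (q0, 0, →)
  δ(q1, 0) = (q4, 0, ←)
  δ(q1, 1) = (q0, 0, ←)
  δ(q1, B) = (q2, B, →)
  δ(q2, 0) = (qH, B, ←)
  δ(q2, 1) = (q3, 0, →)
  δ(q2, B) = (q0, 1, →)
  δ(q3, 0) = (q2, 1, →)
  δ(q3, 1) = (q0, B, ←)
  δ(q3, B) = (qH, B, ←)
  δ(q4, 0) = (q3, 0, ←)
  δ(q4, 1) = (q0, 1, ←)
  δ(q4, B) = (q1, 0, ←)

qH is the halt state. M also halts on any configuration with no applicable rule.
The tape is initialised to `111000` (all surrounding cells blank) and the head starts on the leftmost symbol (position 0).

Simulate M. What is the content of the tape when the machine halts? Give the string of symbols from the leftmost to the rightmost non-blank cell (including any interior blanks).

q0 | B[1]11000   read 1 → write B, move ←, go to q1
q1 | [B]B11000   read B → write B, move →, go to q2
q2 | B[B]11000   read B → write 1, move →, go to q0
q0 | B1[1]1000   read 1 → write B, move ←, go to q1
q1 | B[1]B1000   read 1 → write 0, move ←, go to q0
q0 | [B]0B1000   read B → write 0, move →, go to q0
q0 | 0[0]B1000
The non-blank tape span at halt is 00B1000.

00B1000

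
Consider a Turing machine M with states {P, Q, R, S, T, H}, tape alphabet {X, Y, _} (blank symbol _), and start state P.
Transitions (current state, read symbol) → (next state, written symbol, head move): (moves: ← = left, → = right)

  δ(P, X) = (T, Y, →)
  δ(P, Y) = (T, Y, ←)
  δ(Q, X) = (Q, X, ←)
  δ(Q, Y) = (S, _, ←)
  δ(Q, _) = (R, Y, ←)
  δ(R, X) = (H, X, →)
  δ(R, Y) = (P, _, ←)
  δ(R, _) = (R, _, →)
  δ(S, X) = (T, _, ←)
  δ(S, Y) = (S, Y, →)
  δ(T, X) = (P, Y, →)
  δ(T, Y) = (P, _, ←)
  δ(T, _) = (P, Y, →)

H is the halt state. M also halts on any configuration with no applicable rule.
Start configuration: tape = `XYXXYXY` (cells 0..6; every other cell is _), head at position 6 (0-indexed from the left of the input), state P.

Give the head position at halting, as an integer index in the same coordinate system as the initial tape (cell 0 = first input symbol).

P | __XYXXYX[Y]   read Y → write Y, move ←, go to T
T | __XYXXY[X]Y   read X → write Y, move →, go to P
P | __XYXXYY[Y]   read Y → write Y, move ←, go to T
T | __XYXXY[Y]Y   read Y → write _, move ←, go to P
P | __XYXX[Y]_Y   read Y → write Y, move ←, go to T
T | __XYX[X]Y_Y   read X → write Y, move →, go to P
P | __XYXY[Y]_Y   read Y → write Y, move ←, go to T
T | __XYX[Y]Y_Y   read Y → write _, move ←, go to P
P | __XY[X]_Y_Y   read X → write Y, move →, go to T
T | __XYY[_]Y_Y   read _ → write Y, move →, go to P
P | __XYYY[Y]_Y   read Y → write Y, move ←, go to T
T | __XYY[Y]Y_Y   read Y → write _, move ←, go to P
P | __XY[Y]_Y_Y   read Y → write Y, move ←, go to T
T | __X[Y]Y_Y_Y   read Y → write _, move ←, go to P
P | __[X]_Y_Y_Y   read X → write Y, move →, go to T
T | __Y[_]Y_Y_Y   read _ → write Y, move →, go to P
P | __YY[Y]_Y_Y   read Y → write Y, move ←, go to T
T | __Y[Y]Y_Y_Y   read Y → write _, move ←, go to P
P | __[Y]_Y_Y_Y   read Y → write Y, move ←, go to T
T | _[_]Y_Y_Y_Y   read _ → write Y, move →, go to P
P | _Y[Y]_Y_Y_Y   read Y → write Y, move ←, go to T
T | _[Y]Y_Y_Y_Y   read Y → write _, move ←, go to P
P | [_]_Y_Y_Y_Y
At halt the head is at cell -2.

-2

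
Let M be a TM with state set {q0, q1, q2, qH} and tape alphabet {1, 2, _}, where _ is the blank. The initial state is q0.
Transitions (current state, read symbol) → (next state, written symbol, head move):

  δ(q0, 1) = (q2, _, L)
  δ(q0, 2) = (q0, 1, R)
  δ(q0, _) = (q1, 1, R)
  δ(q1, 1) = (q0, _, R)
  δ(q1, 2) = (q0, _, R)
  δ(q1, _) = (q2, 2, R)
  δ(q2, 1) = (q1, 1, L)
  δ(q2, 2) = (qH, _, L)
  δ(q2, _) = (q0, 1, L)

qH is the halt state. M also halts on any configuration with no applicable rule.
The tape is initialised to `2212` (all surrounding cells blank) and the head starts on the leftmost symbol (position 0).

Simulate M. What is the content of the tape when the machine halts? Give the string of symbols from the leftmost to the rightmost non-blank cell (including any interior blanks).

state=q0 head=0 tape=_[2]212   (q0,2)→(q0,1,R)
state=q0 head=1 tape=_1[2]12   (q0,2)→(q0,1,R)
state=q0 head=2 tape=_11[1]2   (q0,1)→(q2,_,L)
state=q2 head=1 tape=_1[1]_2   (q2,1)→(q1,1,L)
state=q1 head=0 tape=_[1]1_2   (q1,1)→(q0,_,R)
state=q0 head=1 tape=__[1]_2   (q0,1)→(q2,_,L)
state=q2 head=0 tape=_[_]__2   (q2,_)→(q0,1,L)
state=q0 head=-1 tape=[_]1__2   (q0,_)→(q1,1,R)
state=q1 head=0 tape=1[1]__2   (q1,1)→(q0,_,R)
state=q0 head=1 tape=1_[_]_2   (q0,_)→(q1,1,R)
state=q1 head=2 tape=1_1[_]2   (q1,_)→(q2,2,R)
state=q2 head=3 tape=1_12[2]   (q2,2)→(qH,_,L)
state=qH head=2 tape=1_1[2]_
The non-blank tape span at halt is 1_12.

1_12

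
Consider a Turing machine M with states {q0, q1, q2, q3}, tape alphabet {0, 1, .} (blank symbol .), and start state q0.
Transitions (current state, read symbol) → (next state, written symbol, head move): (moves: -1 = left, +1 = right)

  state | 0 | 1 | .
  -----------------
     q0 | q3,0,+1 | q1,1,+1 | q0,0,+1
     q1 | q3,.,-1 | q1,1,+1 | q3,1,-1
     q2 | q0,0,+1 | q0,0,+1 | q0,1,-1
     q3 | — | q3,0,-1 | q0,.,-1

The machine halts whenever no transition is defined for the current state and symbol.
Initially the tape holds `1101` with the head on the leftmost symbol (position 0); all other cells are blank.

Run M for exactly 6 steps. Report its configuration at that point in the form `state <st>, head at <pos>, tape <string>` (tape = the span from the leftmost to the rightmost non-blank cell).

state q0, head at -2, tape 00.1

state=q0 head=0 tape=..[1]101   (q0,1)→(q1,1,+1)
state=q1 head=1 tape=..1[1]01   (q1,1)→(q1,1,+1)
state=q1 head=2 tape=..11[0]1   (q1,0)→(q3,.,-1)
state=q3 head=1 tape=..1[1].1   (q3,1)→(q3,0,-1)
state=q3 head=0 tape=..[1]0.1   (q3,1)→(q3,0,-1)
state=q3 head=-1 tape=.[.]00.1   (q3,.)→(q0,.,-1)
state=q0 head=-2 tape=[.].00.1
After 6 steps: state q0, head at -2, tape 00.1.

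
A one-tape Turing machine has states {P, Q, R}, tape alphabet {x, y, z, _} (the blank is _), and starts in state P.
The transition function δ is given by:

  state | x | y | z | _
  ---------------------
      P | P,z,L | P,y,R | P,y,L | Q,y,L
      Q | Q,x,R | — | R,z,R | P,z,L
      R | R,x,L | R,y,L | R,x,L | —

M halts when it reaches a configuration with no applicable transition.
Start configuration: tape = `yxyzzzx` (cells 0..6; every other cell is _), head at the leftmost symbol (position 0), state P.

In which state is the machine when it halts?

Q

state=P head=0 tape=[y]xyzzzx_   (P,y)→(P,y,R)
state=P head=1 tape=y[x]yzzzx_   (P,x)→(P,z,L)
state=P head=0 tape=[y]zyzzzx_   (P,y)→(P,y,R)
state=P head=1 tape=y[z]yzzzx_   (P,z)→(P,y,L)
state=P head=0 tape=[y]yyzzzx_   (P,y)→(P,y,R)
state=P head=1 tape=y[y]yzzzx_   (P,y)→(P,y,R)
state=P head=2 tape=yy[y]zzzx_   (P,y)→(P,y,R)
state=P head=3 tape=yyy[z]zzx_   (P,z)→(P,y,L)
state=P head=2 tape=yy[y]yzzx_   (P,y)→(P,y,R)
state=P head=3 tape=yyy[y]zzx_   (P,y)→(P,y,R)
state=P head=4 tape=yyyy[z]zx_   (P,z)→(P,y,L)
state=P head=3 tape=yyy[y]yzx_   (P,y)→(P,y,R)
state=P head=4 tape=yyyy[y]zx_   (P,y)→(P,y,R)
state=P head=5 tape=yyyyy[z]x_   (P,z)→(P,y,L)
state=P head=4 tape=yyyy[y]yx_   (P,y)→(P,y,R)
state=P head=5 tape=yyyyy[y]x_   (P,y)→(P,y,R)
state=P head=6 tape=yyyyyy[x]_   (P,x)→(P,z,L)
state=P head=5 tape=yyyyy[y]z_   (P,y)→(P,y,R)
state=P head=6 tape=yyyyyy[z]_   (P,z)→(P,y,L)
state=P head=5 tape=yyyyy[y]y_   (P,y)→(P,y,R)
state=P head=6 tape=yyyyyy[y]_   (P,y)→(P,y,R)
state=P head=7 tape=yyyyyyy[_]   (P,_)→(Q,y,L)
state=Q head=6 tape=yyyyyy[y]y
No transition is defined for (Q, y); M halts in state Q.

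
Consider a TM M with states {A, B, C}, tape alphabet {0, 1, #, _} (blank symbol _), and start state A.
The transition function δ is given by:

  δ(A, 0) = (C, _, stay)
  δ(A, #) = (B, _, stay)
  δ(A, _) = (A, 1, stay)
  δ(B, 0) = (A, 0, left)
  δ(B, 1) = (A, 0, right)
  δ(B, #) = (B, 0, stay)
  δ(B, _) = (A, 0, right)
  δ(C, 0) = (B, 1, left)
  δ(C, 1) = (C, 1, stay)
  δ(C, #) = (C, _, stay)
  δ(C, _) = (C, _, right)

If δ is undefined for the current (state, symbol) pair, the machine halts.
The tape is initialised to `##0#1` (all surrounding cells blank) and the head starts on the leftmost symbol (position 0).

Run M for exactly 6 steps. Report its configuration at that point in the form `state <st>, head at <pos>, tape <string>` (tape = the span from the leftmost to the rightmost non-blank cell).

state C, head at 3, tape 00_#1

state=A head=0 tape=[#]#0#1   (A,#)→(B,_,stay)
state=B head=0 tape=[_]#0#1   (B,_)→(A,0,right)
state=A head=1 tape=0[#]0#1   (A,#)→(B,_,stay)
state=B head=1 tape=0[_]0#1   (B,_)→(A,0,right)
state=A head=2 tape=00[0]#1   (A,0)→(C,_,stay)
state=C head=2 tape=00[_]#1   (C,_)→(C,_,right)
state=C head=3 tape=00_[#]1
After 6 steps: state C, head at 3, tape 00_#1.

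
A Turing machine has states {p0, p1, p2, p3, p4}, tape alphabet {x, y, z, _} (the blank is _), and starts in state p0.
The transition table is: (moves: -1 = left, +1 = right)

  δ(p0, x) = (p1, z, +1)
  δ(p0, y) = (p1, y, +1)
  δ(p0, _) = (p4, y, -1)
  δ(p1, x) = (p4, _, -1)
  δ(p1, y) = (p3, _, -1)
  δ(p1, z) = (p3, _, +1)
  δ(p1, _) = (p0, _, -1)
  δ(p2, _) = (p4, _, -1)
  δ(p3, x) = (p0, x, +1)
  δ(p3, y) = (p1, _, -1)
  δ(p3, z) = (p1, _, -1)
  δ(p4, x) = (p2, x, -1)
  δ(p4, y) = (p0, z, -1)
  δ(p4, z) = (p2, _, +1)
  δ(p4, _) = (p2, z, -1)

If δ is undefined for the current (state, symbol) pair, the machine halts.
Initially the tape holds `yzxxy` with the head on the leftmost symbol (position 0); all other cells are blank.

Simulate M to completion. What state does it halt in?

p0 | [y]zxxy   read y → write y, move +1, go to p1
p1 | y[z]xxy   read z → write _, move +1, go to p3
p3 | y_[x]xy   read x → write x, move +1, go to p0
p0 | y_x[x]y   read x → write z, move +1, go to p1
p1 | y_xz[y]   read y → write _, move -1, go to p3
p3 | y_x[z]_   read z → write _, move -1, go to p1
p1 | y_[x]__   read x → write _, move -1, go to p4
p4 | y[_]___   read _ → write z, move -1, go to p2
p2 | [y]z___
No transition is defined for (p2, y); M halts in state p2.

p2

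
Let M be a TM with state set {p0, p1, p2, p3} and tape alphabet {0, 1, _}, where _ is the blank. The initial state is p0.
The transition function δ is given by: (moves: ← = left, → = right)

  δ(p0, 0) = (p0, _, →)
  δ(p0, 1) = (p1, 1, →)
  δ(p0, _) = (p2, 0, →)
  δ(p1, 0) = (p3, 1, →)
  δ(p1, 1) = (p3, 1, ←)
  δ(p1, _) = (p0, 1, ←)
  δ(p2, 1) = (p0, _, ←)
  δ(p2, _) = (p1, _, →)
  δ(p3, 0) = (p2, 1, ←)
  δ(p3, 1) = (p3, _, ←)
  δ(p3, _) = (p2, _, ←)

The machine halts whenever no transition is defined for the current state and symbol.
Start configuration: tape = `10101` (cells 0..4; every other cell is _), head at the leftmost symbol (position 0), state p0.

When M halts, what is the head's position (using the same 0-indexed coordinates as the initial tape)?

1

p0 | __[1]0101   read 1 → write 1, move →, go to p1
p1 | __1[0]101   read 0 → write 1, move →, go to p3
p3 | __11[1]01   read 1 → write _, move ←, go to p3
p3 | __1[1]_01   read 1 → write _, move ←, go to p3
p3 | __[1]__01   read 1 → write _, move ←, go to p3
p3 | _[_]___01   read _ → write _, move ←, go to p2
p2 | [_]____01   read _ → write _, move →, go to p1
p1 | _[_]___01   read _ → write 1, move ←, go to p0
p0 | [_]1___01   read _ → write 0, move →, go to p2
p2 | 0[1]___01   read 1 → write _, move ←, go to p0
p0 | [0]____01   read 0 → write _, move →, go to p0
p0 | _[_]___01   read _ → write 0, move →, go to p2
p2 | _0[_]__01   read _ → write _, move →, go to p1
p1 | _0_[_]_01   read _ → write 1, move ←, go to p0
p0 | _0[_]1_01   read _ → write 0, move →, go to p2
p2 | _00[1]_01   read 1 → write _, move ←, go to p0
p0 | _0[0]__01   read 0 → write _, move →, go to p0
p0 | _0_[_]_01   read _ → write 0, move →, go to p2
p2 | _0_0[_]01   read _ → write _, move →, go to p1
p1 | _0_0_[0]1   read 0 → write 1, move →, go to p3
p3 | _0_0_1[1]   read 1 → write _, move ←, go to p3
p3 | _0_0_[1]_   read 1 → write _, move ←, go to p3
p3 | _0_0[_]__   read _ → write _, move ←, go to p2
p2 | _0_[0]___
At halt the head is at cell 1.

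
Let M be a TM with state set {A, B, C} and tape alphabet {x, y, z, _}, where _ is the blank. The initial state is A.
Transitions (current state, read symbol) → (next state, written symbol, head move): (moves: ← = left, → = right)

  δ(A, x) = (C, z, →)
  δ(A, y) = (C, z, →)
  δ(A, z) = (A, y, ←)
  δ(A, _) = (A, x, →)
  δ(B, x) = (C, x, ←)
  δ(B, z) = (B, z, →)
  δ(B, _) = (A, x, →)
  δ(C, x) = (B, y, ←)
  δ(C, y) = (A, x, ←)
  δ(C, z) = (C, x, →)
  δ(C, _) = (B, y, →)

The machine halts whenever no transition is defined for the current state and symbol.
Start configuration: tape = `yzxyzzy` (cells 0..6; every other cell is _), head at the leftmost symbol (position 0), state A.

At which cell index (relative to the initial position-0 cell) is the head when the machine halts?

state=A head=0 tape=__[y]zxyzzy   (A,y)→(C,z,→)
state=C head=1 tape=__z[z]xyzzy   (C,z)→(C,x,→)
state=C head=2 tape=__zx[x]yzzy   (C,x)→(B,y,←)
state=B head=1 tape=__z[x]yyzzy   (B,x)→(C,x,←)
state=C head=0 tape=__[z]xyyzzy   (C,z)→(C,x,→)
state=C head=1 tape=__x[x]yyzzy   (C,x)→(B,y,←)
state=B head=0 tape=__[x]yyyzzy   (B,x)→(C,x,←)
state=C head=-1 tape=_[_]xyyyzzy   (C,_)→(B,y,→)
state=B head=0 tape=_y[x]yyyzzy   (B,x)→(C,x,←)
state=C head=-1 tape=_[y]xyyyzzy   (C,y)→(A,x,←)
state=A head=-2 tape=[_]xxyyyzzy   (A,_)→(A,x,→)
state=A head=-1 tape=x[x]xyyyzzy   (A,x)→(C,z,→)
state=C head=0 tape=xz[x]yyyzzy   (C,x)→(B,y,←)
state=B head=-1 tape=x[z]yyyyzzy   (B,z)→(B,z,→)
state=B head=0 tape=xz[y]yyyzzy
At halt the head is at cell 0.

0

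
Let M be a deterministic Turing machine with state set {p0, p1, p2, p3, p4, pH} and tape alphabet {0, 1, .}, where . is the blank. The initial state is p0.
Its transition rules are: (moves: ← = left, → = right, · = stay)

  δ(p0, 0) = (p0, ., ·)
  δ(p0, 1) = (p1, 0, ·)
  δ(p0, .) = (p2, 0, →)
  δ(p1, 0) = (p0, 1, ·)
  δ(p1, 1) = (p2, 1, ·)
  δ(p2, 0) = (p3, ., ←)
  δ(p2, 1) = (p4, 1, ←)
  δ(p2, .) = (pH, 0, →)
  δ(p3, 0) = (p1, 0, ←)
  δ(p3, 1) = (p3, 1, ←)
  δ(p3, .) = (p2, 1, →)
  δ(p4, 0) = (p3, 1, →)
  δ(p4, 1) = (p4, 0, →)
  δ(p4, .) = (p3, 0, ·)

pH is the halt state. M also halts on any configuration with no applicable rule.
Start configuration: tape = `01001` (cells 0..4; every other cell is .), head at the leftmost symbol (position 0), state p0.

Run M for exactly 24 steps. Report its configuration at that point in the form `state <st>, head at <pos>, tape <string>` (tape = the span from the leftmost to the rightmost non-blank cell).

state p0, head at -1, tape 101101

state=p0 head=0 tape=.[0]1001   (p0,0)→(p0,.,·)
state=p0 head=0 tape=.[.]1001   (p0,.)→(p2,0,→)
state=p2 head=1 tape=.0[1]001   (p2,1)→(p4,1,←)
state=p4 head=0 tape=.[0]1001   (p4,0)→(p3,1,→)
state=p3 head=1 tape=.1[1]001   (p3,1)→(p3,1,←)
state=p3 head=0 tape=.[1]1001   (p3,1)→(p3,1,←)
state=p3 head=-1 tape=[.]11001   (p3,.)→(p2,1,→)
state=p2 head=0 tape=1[1]1001   (p2,1)→(p4,1,←)
state=p4 head=-1 tape=[1]11001   (p4,1)→(p4,0,→)
state=p4 head=0 tape=0[1]1001   (p4,1)→(p4,0,→)
state=p4 head=1 tape=00[1]001   (p4,1)→(p4,0,→)
state=p4 head=2 tape=000[0]01   (p4,0)→(p3,1,→)
state=p3 head=3 tape=0001[0]1   (p3,0)→(p1,0,←)
state=p1 head=2 tape=000[1]01   (p1,1)→(p2,1,·)
state=p2 head=2 tape=000[1]01   (p2,1)→(p4,1,←)
state=p4 head=1 tape=00[0]101   (p4,0)→(p3,1,→)
state=p3 head=2 tape=001[1]01   (p3,1)→(p3,1,←)
state=p3 head=1 tape=00[1]101   (p3,1)→(p3,1,←)
state=p3 head=0 tape=0[0]1101   (p3,0)→(p1,0,←)
state=p1 head=-1 tape=[0]01101   (p1,0)→(p0,1,·)
state=p0 head=-1 tape=[1]01101   (p0,1)→(p1,0,·)
state=p1 head=-1 tape=[0]01101   (p1,0)→(p0,1,·)
state=p0 head=-1 tape=[1]01101   (p0,1)→(p1,0,·)
state=p1 head=-1 tape=[0]01101   (p1,0)→(p0,1,·)
state=p0 head=-1 tape=[1]01101
After 24 steps: state p0, head at -1, tape 101101.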